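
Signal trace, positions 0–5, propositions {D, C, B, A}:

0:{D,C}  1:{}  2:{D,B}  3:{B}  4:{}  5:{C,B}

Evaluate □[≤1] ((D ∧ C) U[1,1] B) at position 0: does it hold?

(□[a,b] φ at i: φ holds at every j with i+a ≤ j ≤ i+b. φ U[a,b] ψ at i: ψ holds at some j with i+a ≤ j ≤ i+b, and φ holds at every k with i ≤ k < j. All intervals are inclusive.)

False

Check ((D ∧ C) U[1,1] B) at every j in [0,1]:
  j=0: fails
  j=1: fails
Fails at j=0 → formula fails.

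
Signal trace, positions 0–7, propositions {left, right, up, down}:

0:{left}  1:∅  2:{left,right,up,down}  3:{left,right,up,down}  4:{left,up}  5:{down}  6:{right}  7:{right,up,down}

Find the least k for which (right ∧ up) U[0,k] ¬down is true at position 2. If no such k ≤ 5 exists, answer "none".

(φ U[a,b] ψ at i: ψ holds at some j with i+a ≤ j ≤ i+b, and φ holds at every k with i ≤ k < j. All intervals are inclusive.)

Need earliest j ≥ 2 with ¬down, and (right ∧ up) at every k in [2,j-1].
  j=2: rhs fails.
  j=3: rhs fails.
  j=4: rhs holds; lhs holds on [2,3]. k = 2.

2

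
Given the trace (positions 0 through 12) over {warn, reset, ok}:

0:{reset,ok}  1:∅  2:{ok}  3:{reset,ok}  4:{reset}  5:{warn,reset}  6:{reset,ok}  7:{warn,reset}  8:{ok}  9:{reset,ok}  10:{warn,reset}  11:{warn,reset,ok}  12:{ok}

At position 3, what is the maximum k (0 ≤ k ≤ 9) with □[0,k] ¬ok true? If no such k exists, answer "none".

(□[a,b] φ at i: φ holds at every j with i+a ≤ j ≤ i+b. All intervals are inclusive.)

none

¬ok must hold from j=3 onward; find where it first fails.
  j=3: fails → no k works.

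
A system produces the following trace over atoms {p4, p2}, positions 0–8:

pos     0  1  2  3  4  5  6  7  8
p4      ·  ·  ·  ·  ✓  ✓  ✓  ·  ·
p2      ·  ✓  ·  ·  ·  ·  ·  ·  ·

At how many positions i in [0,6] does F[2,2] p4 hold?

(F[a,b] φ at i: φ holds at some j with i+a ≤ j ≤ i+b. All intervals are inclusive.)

Evaluate at each i in [0,6]:
  i=0: ✗ (none in [2,2])
  i=1: ✗ (none in [3,3])
  i=2: ✓ (witness j=4)
  i=3: ✓ (witness j=5)
  i=4: ✓ (witness j=6)
  i=5: ✗ (none in [7,7])
  i=6: ✗ (none in [8,8])
Positions where it holds: {2, 3, 4} → 3.

3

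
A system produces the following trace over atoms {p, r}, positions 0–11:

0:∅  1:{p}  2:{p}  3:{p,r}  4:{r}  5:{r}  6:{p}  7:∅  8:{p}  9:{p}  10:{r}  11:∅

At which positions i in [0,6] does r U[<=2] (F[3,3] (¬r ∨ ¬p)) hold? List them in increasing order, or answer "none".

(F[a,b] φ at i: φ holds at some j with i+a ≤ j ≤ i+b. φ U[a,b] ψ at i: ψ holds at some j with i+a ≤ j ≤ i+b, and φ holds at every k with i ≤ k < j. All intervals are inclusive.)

1, 2, 3, 4, 5, 6

Evaluate at each i in [0,6]:
  i=0: ✗ (lhs fails at k=0 before rhs at j=1)
  i=1: ✓ (rhs at j=1)
  i=2: ✓ (rhs at j=2)
  i=3: ✓ (rhs at j=3)
  i=4: ✓ (rhs at j=4)
  i=5: ✓ (rhs at j=5)
  i=6: ✓ (rhs at j=6)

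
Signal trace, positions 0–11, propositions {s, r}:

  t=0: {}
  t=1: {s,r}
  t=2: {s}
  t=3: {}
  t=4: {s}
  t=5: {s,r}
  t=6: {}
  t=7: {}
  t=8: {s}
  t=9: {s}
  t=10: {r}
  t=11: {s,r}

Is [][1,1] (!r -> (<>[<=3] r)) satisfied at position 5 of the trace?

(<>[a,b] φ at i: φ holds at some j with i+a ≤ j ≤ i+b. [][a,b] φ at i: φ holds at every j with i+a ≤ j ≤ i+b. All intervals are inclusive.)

False

Check (!r -> (<>[<=3] r)) at every j in [6,6]:
  j=6: antecedent true; consequent fails (none in [6,9]) → ✗
Fails at j=6 → formula fails.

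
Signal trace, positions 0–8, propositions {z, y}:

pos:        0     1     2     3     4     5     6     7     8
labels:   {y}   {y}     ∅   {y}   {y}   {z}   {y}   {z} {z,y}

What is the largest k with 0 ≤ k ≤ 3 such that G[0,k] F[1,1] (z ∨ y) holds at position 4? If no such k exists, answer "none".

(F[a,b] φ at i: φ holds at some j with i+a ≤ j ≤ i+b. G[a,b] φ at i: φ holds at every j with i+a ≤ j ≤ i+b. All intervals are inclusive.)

F[1,1] (z ∨ y) must hold from j=4 onward; find where it first fails.
  j=4: holds
  j=5: holds
  j=6: holds
  j=7: holds
Holds through j=7; largest k = 3.

3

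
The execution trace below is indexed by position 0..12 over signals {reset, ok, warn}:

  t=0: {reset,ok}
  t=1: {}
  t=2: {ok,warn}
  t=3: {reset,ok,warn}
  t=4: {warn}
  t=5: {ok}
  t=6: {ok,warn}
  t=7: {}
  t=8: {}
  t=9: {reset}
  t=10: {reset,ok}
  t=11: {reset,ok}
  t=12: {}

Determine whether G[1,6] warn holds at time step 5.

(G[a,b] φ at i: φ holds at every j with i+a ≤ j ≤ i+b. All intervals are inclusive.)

Does not hold

Check warn at every j in [6,11]:
  j=6: true
  j=7: false
  j=8: false
  j=9: false
  j=10: false
  j=11: false
Fails at j=7 → formula fails.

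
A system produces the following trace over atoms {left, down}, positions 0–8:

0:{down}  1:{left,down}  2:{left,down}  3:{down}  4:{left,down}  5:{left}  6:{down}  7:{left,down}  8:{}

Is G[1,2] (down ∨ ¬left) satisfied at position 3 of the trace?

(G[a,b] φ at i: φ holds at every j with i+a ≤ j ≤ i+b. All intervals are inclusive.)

No

Check (down ∨ ¬left) at every j in [4,5]:
  j=4: true
  j=5: false
Fails at j=5 → formula fails.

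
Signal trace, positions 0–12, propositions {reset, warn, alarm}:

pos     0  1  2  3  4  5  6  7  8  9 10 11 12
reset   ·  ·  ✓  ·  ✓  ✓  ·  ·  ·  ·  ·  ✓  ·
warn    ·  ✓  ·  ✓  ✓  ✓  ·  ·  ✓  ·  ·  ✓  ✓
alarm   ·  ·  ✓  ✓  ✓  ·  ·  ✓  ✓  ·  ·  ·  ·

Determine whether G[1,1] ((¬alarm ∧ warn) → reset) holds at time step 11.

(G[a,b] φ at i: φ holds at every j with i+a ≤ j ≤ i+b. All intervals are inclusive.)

Check ((¬alarm ∧ warn) → reset) at every j in [12,12]:
  j=12: antecedent true; consequent false → ✗
Fails at j=12 → formula fails.

False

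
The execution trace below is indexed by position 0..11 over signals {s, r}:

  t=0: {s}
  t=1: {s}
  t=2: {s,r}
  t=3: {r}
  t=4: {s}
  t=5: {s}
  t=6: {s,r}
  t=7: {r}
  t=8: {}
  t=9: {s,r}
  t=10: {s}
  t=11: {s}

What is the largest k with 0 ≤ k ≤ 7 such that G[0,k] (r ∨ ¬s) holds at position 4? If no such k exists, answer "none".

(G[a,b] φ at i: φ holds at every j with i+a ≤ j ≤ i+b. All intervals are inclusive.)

none

(r ∨ ¬s) must hold from j=4 onward; find where it first fails.
  j=4: fails → no k works.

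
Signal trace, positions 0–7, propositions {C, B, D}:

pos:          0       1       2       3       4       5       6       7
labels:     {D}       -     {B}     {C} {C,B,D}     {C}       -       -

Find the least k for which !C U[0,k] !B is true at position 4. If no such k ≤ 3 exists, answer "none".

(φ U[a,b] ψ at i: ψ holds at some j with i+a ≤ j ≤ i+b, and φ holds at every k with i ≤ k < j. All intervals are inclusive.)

none

Need earliest j ≥ 4 with !B, and !C at every k in [4,j-1].
  j=4: rhs fails.
  j=5: rhs holds but lhs fails at k=4.
  j=6: rhs holds but lhs fails at k=4.
  j=7: rhs holds but lhs fails at k=4.
No witness within the range → none.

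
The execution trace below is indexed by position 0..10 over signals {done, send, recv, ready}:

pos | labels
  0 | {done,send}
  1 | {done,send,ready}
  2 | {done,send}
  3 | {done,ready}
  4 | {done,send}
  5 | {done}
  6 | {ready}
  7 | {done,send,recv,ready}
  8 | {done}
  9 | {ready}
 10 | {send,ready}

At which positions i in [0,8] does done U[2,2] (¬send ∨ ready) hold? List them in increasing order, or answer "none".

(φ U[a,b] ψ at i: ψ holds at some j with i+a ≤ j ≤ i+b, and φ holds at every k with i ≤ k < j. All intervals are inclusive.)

Evaluate at each i in [0,8]:
  i=0: ✗ (no rhs in [2,2])
  i=1: ✓ (rhs at j=3; lhs holds on [1,2])
  i=2: ✗ (no rhs in [4,4])
  i=3: ✓ (rhs at j=5; lhs holds on [3,4])
  i=4: ✓ (rhs at j=6; lhs holds on [4,5])
  i=5: ✗ (lhs fails at k=6 before rhs at j=7)
  i=6: ✗ (lhs fails at k=6 before rhs at j=8)
  i=7: ✓ (rhs at j=9; lhs holds on [7,8])
  i=8: ✗ (lhs fails at k=9 before rhs at j=10)

1, 3, 4, 7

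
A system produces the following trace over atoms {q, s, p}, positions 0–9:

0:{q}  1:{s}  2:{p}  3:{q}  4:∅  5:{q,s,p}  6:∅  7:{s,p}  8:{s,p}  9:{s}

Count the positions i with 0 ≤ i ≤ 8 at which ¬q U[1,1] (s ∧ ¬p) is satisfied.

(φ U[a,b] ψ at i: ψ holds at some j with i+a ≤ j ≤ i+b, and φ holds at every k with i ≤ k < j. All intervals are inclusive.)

Evaluate at each i in [0,8]:
  i=0: ✗ (lhs fails at k=0 before rhs at j=1)
  i=1: ✗ (no rhs in [2,2])
  i=2: ✗ (no rhs in [3,3])
  i=3: ✗ (no rhs in [4,4])
  i=4: ✗ (no rhs in [5,5])
  i=5: ✗ (no rhs in [6,6])
  i=6: ✗ (no rhs in [7,7])
  i=7: ✗ (no rhs in [8,8])
  i=8: ✓ (rhs at j=9; lhs holds on [8,8])
Positions where it holds: {8} → 1.

1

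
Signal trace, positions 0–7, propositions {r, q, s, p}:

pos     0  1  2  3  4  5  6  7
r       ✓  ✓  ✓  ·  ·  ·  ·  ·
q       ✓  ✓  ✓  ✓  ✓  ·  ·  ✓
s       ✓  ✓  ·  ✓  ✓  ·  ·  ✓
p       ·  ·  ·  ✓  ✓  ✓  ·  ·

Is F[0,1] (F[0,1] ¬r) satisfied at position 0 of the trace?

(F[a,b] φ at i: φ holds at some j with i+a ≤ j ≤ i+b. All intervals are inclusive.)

False

Check F[0,1] ¬r at each j in [0,1]:
  j=0: fails (none in [0,1])
  j=1: fails (none in [1,2])
No position in the window satisfies it → formula fails.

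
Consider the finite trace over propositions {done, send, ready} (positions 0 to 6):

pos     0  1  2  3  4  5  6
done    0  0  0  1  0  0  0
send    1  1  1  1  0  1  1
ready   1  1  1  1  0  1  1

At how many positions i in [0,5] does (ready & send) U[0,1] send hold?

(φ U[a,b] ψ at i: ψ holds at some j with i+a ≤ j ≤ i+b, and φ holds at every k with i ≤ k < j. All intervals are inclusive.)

5

Evaluate at each i in [0,5]:
  i=0: ✓ (rhs at j=0)
  i=1: ✓ (rhs at j=1)
  i=2: ✓ (rhs at j=2)
  i=3: ✓ (rhs at j=3)
  i=4: ✗ (lhs fails at k=4 before rhs at j=5)
  i=5: ✓ (rhs at j=5)
Positions where it holds: {0, 1, 2, 3, 5} → 5.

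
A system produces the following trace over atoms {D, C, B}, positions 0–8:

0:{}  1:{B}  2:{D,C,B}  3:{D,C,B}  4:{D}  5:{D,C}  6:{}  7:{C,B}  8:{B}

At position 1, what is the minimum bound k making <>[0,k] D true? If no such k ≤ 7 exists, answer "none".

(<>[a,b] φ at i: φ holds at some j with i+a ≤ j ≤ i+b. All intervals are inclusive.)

Scan j = 1,2,… for D:
  j=1: fails
  j=2: holds
First hit at j=2, so smallest k = 2-1 = 1.

1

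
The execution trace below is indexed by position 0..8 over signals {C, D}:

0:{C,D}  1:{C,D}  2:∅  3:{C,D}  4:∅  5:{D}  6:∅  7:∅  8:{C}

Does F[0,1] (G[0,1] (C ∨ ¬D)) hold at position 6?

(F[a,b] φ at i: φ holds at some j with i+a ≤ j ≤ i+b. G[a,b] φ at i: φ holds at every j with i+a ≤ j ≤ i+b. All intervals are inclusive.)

Holds

Check G[0,1] (C ∨ ¬D) at each j in [6,7]:
  j=6: holds on [6,7]
  j=7: holds on [7,8]
Found at j=6 → formula holds.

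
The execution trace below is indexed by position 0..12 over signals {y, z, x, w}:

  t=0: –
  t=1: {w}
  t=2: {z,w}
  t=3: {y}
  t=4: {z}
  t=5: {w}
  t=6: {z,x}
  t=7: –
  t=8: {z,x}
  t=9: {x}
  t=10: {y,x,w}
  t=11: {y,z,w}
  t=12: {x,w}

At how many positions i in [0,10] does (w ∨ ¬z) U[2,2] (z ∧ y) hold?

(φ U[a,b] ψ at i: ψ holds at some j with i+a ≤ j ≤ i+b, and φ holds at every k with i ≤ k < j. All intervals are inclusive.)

1

Evaluate at each i in [0,10]:
  i=0: ✗ (no rhs in [2,2])
  i=1: ✗ (no rhs in [3,3])
  i=2: ✗ (no rhs in [4,4])
  i=3: ✗ (no rhs in [5,5])
  i=4: ✗ (no rhs in [6,6])
  i=5: ✗ (no rhs in [7,7])
  i=6: ✗ (no rhs in [8,8])
  i=7: ✗ (no rhs in [9,9])
  i=8: ✗ (no rhs in [10,10])
  i=9: ✓ (rhs at j=11; lhs holds on [9,10])
  i=10: ✗ (no rhs in [12,12])
Positions where it holds: {9} → 1.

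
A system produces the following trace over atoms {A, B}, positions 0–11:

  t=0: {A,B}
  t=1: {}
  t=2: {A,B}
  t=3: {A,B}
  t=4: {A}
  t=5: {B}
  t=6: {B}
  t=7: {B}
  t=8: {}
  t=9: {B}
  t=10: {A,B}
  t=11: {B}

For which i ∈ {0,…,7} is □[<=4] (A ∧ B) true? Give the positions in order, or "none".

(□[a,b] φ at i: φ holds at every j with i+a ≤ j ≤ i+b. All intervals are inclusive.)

Evaluate at each i in [0,7]:
  i=0: ✗ (fails at j=1)
  i=1: ✗ (fails at j=1)
  i=2: ✗ (fails at j=4)
  i=3: ✗ (fails at j=4)
  i=4: ✗ (fails at j=4)
  i=5: ✗ (fails at j=5)
  i=6: ✗ (fails at j=6)
  i=7: ✗ (fails at j=7)

none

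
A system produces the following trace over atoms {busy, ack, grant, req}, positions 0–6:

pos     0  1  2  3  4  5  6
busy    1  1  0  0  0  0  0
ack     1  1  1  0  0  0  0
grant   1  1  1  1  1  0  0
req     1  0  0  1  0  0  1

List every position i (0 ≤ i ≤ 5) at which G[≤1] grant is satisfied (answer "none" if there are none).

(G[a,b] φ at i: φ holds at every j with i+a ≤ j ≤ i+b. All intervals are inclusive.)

Evaluate at each i in [0,5]:
  i=0: ✓ (all of [0,1])
  i=1: ✓ (all of [1,2])
  i=2: ✓ (all of [2,3])
  i=3: ✓ (all of [3,4])
  i=4: ✗ (fails at j=5)
  i=5: ✗ (fails at j=5)

0, 1, 2, 3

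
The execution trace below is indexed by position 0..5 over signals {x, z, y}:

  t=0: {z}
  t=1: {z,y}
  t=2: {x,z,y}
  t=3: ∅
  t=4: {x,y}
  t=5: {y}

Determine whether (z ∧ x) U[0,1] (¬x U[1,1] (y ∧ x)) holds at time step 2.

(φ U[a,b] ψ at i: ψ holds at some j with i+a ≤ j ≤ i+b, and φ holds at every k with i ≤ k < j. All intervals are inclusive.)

True

Need some j in [2,3] with (¬x U[1,1] (y ∧ x)), and (z ∧ x) at every k in [2,j-1].
  j=2: (¬x U[1,1] (y ∧ x)) — fails.
  j=3: (¬x U[1,1] (y ∧ x)) holds; (z ∧ x) holds at every k in [2,2] → satisfied.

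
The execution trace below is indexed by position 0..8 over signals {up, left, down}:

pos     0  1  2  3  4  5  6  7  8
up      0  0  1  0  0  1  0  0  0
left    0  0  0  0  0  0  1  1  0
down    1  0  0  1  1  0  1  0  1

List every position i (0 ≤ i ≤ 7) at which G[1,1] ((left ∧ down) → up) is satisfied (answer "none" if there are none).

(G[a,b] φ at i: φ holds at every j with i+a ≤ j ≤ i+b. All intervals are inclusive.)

Evaluate at each i in [0,7]:
  i=0: ✓ (all of [1,1])
  i=1: ✓ (all of [2,2])
  i=2: ✓ (all of [3,3])
  i=3: ✓ (all of [4,4])
  i=4: ✓ (all of [5,5])
  i=5: ✗ (fails at j=6)
  i=6: ✓ (all of [7,7])
  i=7: ✓ (all of [8,8])

0, 1, 2, 3, 4, 6, 7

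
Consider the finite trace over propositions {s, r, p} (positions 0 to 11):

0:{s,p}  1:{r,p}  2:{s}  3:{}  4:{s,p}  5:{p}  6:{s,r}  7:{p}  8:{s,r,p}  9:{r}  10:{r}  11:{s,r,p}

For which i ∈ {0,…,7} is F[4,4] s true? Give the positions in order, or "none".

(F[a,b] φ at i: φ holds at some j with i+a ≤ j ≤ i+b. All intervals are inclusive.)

0, 2, 4, 7

Evaluate at each i in [0,7]:
  i=0: ✓ (witness j=4)
  i=1: ✗ (none in [5,5])
  i=2: ✓ (witness j=6)
  i=3: ✗ (none in [7,7])
  i=4: ✓ (witness j=8)
  i=5: ✗ (none in [9,9])
  i=6: ✗ (none in [10,10])
  i=7: ✓ (witness j=11)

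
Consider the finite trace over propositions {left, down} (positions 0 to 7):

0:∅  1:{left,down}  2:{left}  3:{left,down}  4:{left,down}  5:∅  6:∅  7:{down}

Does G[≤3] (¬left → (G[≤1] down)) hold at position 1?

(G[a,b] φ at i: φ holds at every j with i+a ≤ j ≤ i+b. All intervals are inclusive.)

Yes

Check (¬left → (G[≤1] down)) at every j in [1,4]:
  j=1: antecedent false → ✓
  j=2: antecedent false → ✓
  j=3: antecedent false → ✓
  j=4: antecedent false → ✓
All positions satisfy it → formula holds.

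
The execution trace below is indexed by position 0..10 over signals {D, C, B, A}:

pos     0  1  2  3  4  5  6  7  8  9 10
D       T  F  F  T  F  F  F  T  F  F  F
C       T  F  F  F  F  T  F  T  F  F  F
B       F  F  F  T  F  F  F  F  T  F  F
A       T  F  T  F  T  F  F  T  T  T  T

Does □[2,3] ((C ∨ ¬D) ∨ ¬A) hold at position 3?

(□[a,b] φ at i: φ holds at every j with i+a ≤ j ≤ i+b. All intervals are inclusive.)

Holds

Check ((C ∨ ¬D) ∨ ¬A) at every j in [5,6]:
  j=5: true
  j=6: true
All positions satisfy it → formula holds.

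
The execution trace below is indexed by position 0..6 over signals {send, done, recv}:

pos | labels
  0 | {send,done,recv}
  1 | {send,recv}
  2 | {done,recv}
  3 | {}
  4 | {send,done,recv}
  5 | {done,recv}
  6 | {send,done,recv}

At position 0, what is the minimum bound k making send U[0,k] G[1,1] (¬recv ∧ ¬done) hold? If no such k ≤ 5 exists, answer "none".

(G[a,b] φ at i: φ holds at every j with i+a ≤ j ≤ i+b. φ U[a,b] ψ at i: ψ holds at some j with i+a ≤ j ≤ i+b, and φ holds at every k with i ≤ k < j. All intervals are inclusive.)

Need earliest j ≥ 0 with G[1,1] (¬recv ∧ ¬done), and send at every k in [0,j-1].
  j=0: rhs fails.
  j=1: rhs fails.
  j=2: rhs holds; lhs holds on [0,1]. k = 2.

2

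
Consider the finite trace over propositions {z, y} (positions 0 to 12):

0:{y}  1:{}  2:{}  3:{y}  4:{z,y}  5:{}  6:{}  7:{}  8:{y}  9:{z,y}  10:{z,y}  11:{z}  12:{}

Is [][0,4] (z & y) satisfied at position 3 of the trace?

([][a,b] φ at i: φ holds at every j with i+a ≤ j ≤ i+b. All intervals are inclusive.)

Check (z & y) at every j in [3,7]:
  j=3: false
  j=4: true
  j=5: false
  j=6: false
  j=7: false
Fails at j=3 → formula fails.

No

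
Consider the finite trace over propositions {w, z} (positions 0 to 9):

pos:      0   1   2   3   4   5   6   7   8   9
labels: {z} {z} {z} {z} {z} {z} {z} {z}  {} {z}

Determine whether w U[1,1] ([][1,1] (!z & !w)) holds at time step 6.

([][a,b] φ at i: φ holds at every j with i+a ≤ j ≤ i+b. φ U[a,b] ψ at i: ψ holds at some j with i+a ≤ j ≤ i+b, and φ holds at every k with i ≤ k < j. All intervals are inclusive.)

Need some j in [7,7] with [][1,1] (!z & !w), and w at every k in [6,j-1].
  j=7: [][1,1] (!z & !w) holds, but w fails at k=6 → not this j.
No j in the window works → until fails.

Does not hold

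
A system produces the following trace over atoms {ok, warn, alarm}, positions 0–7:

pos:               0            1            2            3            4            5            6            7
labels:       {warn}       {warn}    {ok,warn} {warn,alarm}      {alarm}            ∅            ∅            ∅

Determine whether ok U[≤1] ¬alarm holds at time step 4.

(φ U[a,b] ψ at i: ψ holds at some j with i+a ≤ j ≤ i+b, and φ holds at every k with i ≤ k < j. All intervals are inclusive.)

Need some j in [4,5] with ¬alarm, and ok at every k in [4,j-1].
  j=4: ¬alarm false.
  j=5: ¬alarm holds, but ok fails at k=4 → not this j.
No j in the window works → until fails.

No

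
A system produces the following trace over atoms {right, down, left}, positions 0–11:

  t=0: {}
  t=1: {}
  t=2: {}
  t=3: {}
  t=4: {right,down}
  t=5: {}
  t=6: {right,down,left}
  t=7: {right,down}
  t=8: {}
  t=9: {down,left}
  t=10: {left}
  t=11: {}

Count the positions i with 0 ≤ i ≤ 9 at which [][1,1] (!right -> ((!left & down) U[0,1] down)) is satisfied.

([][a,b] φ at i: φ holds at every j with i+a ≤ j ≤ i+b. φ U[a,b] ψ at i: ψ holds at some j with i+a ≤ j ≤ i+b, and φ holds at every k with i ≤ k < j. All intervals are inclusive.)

4

Evaluate at each i in [0,9]:
  i=0: ✗ (fails at j=1)
  i=1: ✗ (fails at j=2)
  i=2: ✗ (fails at j=3)
  i=3: ✓ (all of [4,4])
  i=4: ✗ (fails at j=5)
  i=5: ✓ (all of [6,6])
  i=6: ✓ (all of [7,7])
  i=7: ✗ (fails at j=8)
  i=8: ✓ (all of [9,9])
  i=9: ✗ (fails at j=10)
Positions where it holds: {3, 5, 6, 8} → 4.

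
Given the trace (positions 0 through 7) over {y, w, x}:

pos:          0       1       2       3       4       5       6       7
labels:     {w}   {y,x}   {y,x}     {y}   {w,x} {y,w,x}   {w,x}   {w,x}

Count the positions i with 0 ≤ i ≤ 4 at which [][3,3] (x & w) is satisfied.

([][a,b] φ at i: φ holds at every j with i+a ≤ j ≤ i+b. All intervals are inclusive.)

4

Evaluate at each i in [0,4]:
  i=0: ✗ (fails at j=3)
  i=1: ✓ (all of [4,4])
  i=2: ✓ (all of [5,5])
  i=3: ✓ (all of [6,6])
  i=4: ✓ (all of [7,7])
Positions where it holds: {1, 2, 3, 4} → 4.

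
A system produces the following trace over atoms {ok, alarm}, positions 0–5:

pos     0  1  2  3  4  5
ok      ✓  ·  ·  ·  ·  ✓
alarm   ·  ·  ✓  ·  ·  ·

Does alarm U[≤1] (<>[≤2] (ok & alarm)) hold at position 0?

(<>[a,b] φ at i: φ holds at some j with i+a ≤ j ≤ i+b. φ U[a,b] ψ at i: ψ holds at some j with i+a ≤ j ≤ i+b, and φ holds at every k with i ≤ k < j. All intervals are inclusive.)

No

Need some j in [0,1] with <>[≤2] (ok & alarm), and alarm at every k in [0,j-1].
  j=0: <>[≤2] (ok & alarm) — fails (none in [0,2]).
  j=1: <>[≤2] (ok & alarm) — fails (none in [1,3]).
No j in the window works → until fails.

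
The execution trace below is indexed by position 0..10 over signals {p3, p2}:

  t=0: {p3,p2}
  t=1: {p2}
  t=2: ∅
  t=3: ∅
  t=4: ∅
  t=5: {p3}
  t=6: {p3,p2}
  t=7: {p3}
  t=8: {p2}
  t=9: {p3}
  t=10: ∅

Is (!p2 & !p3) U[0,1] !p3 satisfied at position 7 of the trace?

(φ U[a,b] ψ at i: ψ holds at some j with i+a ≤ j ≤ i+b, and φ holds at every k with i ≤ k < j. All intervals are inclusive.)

Need some j in [7,8] with !p3, and (!p2 & !p3) at every k in [7,j-1].
  j=7: !p3 false.
  j=8: !p3 holds, but (!p2 & !p3) fails at k=7 → not this j.
No j in the window works → until fails.

Does not hold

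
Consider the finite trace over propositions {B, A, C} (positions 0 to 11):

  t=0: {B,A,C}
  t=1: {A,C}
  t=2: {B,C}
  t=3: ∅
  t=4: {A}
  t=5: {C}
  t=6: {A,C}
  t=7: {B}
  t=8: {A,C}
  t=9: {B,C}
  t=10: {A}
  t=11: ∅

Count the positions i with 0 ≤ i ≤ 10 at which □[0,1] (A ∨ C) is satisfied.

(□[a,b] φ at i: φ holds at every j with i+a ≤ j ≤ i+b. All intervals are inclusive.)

6

Evaluate at each i in [0,10]:
  i=0: ✓ (all of [0,1])
  i=1: ✓ (all of [1,2])
  i=2: ✗ (fails at j=3)
  i=3: ✗ (fails at j=3)
  i=4: ✓ (all of [4,5])
  i=5: ✓ (all of [5,6])
  i=6: ✗ (fails at j=7)
  i=7: ✗ (fails at j=7)
  i=8: ✓ (all of [8,9])
  i=9: ✓ (all of [9,10])
  i=10: ✗ (fails at j=11)
Positions where it holds: {0, 1, 4, 5, 8, 9} → 6.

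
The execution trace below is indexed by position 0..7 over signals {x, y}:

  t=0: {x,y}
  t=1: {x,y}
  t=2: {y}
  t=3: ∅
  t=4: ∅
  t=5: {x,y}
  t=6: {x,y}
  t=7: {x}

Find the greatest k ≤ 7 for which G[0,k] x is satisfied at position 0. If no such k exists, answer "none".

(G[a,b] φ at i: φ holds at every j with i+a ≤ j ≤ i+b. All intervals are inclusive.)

x must hold from j=0 onward; find where it first fails.
  j=0: holds
  j=1: holds
  j=2: fails
Holds on [0,1], so largest k = 1.

1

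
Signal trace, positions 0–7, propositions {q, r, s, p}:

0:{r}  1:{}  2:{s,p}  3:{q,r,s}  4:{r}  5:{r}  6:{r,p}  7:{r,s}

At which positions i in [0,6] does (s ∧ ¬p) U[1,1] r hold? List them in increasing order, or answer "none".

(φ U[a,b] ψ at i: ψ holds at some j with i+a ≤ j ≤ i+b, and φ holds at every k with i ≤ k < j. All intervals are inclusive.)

3

Evaluate at each i in [0,6]:
  i=0: ✗ (no rhs in [1,1])
  i=1: ✗ (no rhs in [2,2])
  i=2: ✗ (lhs fails at k=2 before rhs at j=3)
  i=3: ✓ (rhs at j=4; lhs holds on [3,3])
  i=4: ✗ (lhs fails at k=4 before rhs at j=5)
  i=5: ✗ (lhs fails at k=5 before rhs at j=6)
  i=6: ✗ (lhs fails at k=6 before rhs at j=7)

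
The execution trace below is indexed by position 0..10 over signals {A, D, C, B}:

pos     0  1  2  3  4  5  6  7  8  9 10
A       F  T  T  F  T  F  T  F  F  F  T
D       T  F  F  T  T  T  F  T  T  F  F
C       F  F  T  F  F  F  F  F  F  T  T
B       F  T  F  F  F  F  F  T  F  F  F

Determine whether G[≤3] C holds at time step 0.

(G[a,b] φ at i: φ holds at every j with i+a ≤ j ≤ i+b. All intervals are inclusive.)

False

Check C at every j in [0,3]:
  j=0: false
  j=1: false
  j=2: true
  j=3: false
Fails at j=0 → formula fails.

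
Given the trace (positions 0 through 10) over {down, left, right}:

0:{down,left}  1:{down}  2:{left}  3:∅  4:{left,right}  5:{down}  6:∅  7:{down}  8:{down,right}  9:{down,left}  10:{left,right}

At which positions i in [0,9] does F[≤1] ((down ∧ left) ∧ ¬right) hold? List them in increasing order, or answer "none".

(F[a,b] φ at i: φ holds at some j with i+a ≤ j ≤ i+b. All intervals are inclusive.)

0, 8, 9

Evaluate at each i in [0,9]:
  i=0: ✓ (witness j=0)
  i=1: ✗ (none in [1,2])
  i=2: ✗ (none in [2,3])
  i=3: ✗ (none in [3,4])
  i=4: ✗ (none in [4,5])
  i=5: ✗ (none in [5,6])
  i=6: ✗ (none in [6,7])
  i=7: ✗ (none in [7,8])
  i=8: ✓ (witness j=9)
  i=9: ✓ (witness j=9)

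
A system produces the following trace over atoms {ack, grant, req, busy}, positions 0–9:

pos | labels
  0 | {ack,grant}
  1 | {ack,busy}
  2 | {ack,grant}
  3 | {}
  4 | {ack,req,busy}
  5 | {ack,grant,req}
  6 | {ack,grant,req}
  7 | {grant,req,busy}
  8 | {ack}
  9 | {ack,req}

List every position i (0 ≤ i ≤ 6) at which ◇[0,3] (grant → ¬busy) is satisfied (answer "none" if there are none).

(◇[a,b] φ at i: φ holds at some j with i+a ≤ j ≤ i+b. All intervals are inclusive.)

Evaluate at each i in [0,6]:
  i=0: ✓ (witness j=0)
  i=1: ✓ (witness j=1)
  i=2: ✓ (witness j=2)
  i=3: ✓ (witness j=3)
  i=4: ✓ (witness j=4)
  i=5: ✓ (witness j=5)
  i=6: ✓ (witness j=6)

0, 1, 2, 3, 4, 5, 6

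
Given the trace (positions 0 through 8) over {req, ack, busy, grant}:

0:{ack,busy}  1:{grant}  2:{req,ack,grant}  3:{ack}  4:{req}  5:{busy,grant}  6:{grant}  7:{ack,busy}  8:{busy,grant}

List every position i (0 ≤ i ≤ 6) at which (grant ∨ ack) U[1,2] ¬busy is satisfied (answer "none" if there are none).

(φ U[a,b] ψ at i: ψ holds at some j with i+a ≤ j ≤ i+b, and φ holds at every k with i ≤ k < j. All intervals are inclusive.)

Evaluate at each i in [0,6]:
  i=0: ✓ (rhs at j=1; lhs holds on [0,0])
  i=1: ✓ (rhs at j=2; lhs holds on [1,1])
  i=2: ✓ (rhs at j=3; lhs holds on [2,2])
  i=3: ✓ (rhs at j=4; lhs holds on [3,3])
  i=4: ✗ (lhs fails at k=4 before rhs at j=6)
  i=5: ✓ (rhs at j=6; lhs holds on [5,5])
  i=6: ✗ (no rhs in [7,8])

0, 1, 2, 3, 5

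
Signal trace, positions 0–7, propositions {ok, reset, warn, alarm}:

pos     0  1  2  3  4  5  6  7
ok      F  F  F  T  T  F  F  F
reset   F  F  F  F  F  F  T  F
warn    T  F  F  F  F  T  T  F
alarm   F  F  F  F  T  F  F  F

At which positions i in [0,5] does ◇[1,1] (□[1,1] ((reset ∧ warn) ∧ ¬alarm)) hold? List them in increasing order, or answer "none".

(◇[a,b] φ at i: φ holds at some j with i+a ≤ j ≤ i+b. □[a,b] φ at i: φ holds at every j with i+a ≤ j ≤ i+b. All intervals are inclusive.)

4

Evaluate at each i in [0,5]:
  i=0: ✗ (none in [1,1])
  i=1: ✗ (none in [2,2])
  i=2: ✗ (none in [3,3])
  i=3: ✗ (none in [4,4])
  i=4: ✓ (witness j=5)
  i=5: ✗ (none in [6,6])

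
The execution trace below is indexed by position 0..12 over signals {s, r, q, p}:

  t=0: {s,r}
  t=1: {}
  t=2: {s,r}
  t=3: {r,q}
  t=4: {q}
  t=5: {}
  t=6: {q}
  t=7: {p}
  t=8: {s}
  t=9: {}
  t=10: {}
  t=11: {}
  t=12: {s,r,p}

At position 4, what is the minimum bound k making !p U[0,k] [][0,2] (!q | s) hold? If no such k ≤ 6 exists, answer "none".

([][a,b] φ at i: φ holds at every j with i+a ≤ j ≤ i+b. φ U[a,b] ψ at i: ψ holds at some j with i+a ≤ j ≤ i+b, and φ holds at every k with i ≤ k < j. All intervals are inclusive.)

Need earliest j ≥ 4 with [][0,2] (!q | s), and !p at every k in [4,j-1].
  j=4: rhs fails.
  j=5: rhs fails.
  j=6: rhs fails.
  j=7: rhs holds; lhs holds on [4,6]. k = 3.

3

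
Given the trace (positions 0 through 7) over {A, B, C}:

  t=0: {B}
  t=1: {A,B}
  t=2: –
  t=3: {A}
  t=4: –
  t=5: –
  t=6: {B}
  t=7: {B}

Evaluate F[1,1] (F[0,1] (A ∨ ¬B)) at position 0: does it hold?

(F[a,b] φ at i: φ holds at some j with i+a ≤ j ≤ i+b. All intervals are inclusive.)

Holds

Check F[0,1] (A ∨ ¬B) at each j in [1,1]:
  j=1: holds (witness at 1)
Found at j=1 → formula holds.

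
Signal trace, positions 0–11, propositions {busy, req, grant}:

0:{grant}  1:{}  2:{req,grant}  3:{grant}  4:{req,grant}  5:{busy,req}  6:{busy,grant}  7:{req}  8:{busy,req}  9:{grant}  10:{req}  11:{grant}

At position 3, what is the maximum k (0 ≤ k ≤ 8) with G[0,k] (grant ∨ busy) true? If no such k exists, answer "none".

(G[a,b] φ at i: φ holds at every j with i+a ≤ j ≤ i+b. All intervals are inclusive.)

(grant ∨ busy) must hold from j=3 onward; find where it first fails.
  j=3: holds
  j=4: holds
  j=5: holds
  j=6: holds
  j=7: fails
Holds on [3,6], so largest k = 3.

3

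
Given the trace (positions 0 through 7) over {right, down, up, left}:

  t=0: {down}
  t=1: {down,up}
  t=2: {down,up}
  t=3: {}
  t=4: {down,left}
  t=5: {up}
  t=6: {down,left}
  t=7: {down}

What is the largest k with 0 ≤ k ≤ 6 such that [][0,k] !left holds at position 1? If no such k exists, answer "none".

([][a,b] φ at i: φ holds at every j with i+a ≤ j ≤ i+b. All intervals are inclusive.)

!left must hold from j=1 onward; find where it first fails.
  j=1: holds
  j=2: holds
  j=3: holds
  j=4: fails
Holds on [1,3], so largest k = 2.

2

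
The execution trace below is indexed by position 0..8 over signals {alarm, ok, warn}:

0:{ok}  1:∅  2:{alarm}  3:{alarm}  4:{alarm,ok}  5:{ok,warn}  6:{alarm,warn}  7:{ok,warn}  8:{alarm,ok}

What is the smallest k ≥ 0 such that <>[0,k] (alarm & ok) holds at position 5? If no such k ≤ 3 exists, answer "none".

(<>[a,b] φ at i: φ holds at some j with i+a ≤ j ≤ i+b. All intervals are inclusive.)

Scan j = 5,6,… for (alarm & ok):
  j=5: fails
  j=6: fails
  j=7: fails
  j=8: holds
First hit at j=8, so smallest k = 8-5 = 3.

3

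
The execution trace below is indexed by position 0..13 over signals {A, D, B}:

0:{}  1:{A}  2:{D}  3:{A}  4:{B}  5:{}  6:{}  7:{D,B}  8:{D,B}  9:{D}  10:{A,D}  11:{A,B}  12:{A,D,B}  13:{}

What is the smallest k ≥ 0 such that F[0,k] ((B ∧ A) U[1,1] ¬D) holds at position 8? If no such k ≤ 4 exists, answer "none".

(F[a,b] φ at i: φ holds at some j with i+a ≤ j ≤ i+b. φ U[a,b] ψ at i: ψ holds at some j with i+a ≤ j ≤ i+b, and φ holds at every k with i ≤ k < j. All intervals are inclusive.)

Scan j = 8,9,… for ((B ∧ A) U[1,1] ¬D):
  j=8: fails
  j=9: fails
  j=10: fails
  j=11: fails
  j=12: holds
First hit at j=12, so smallest k = 12-8 = 4.

4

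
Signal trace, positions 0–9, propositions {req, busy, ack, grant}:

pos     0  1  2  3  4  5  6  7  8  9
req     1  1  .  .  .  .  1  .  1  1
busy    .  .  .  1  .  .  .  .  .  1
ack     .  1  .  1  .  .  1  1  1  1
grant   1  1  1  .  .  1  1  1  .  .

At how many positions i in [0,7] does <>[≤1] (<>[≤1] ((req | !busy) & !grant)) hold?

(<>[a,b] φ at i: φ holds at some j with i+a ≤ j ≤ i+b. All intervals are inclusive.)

5

Evaluate at each i in [0,7]:
  i=0: ✗ (none in [0,1])
  i=1: ✗ (none in [1,2])
  i=2: ✓ (witness j=3)
  i=3: ✓ (witness j=3)
  i=4: ✓ (witness j=4)
  i=5: ✗ (none in [5,6])
  i=6: ✓ (witness j=7)
  i=7: ✓ (witness j=7)
Positions where it holds: {2, 3, 4, 6, 7} → 5.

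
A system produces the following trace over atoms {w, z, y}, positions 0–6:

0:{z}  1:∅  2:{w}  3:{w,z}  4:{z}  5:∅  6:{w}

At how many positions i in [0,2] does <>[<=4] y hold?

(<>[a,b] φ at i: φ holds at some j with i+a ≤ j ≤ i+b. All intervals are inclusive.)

Evaluate at each i in [0,2]:
  i=0: ✗ (none in [0,4])
  i=1: ✗ (none in [1,5])
  i=2: ✗ (none in [2,6])
Positions where it holds: {} → 0.

0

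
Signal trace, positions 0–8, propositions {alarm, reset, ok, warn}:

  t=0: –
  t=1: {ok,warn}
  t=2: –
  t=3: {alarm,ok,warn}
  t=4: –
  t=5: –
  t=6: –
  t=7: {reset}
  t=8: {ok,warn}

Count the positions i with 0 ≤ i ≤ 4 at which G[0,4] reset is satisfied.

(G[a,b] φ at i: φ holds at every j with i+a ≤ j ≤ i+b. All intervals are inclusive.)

Evaluate at each i in [0,4]:
  i=0: ✗ (fails at j=0)
  i=1: ✗ (fails at j=1)
  i=2: ✗ (fails at j=2)
  i=3: ✗ (fails at j=3)
  i=4: ✗ (fails at j=4)
Positions where it holds: {} → 0.

0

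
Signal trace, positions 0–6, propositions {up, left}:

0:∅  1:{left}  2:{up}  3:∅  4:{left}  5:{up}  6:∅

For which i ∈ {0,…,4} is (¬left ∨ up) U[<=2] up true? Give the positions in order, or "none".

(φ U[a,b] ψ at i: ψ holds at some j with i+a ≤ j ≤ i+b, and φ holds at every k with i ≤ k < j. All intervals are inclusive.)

Evaluate at each i in [0,4]:
  i=0: ✗ (lhs fails at k=1 before rhs at j=2)
  i=1: ✗ (lhs fails at k=1 before rhs at j=2)
  i=2: ✓ (rhs at j=2)
  i=3: ✗ (lhs fails at k=4 before rhs at j=5)
  i=4: ✗ (lhs fails at k=4 before rhs at j=5)

2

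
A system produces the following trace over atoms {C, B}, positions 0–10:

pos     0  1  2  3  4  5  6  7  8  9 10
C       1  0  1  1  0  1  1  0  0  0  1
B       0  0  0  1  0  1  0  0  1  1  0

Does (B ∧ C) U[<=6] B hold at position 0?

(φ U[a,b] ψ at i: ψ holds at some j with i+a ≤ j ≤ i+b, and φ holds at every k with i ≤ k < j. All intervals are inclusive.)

False

Need some j in [0,6] with B, and (B ∧ C) at every k in [0,j-1].
  j=0: B false.
  j=1: B false.
  j=2: B false.
  j=3: B holds, but (B ∧ C) fails at k=0 → not this j.
  j=4: B false.
  j=5: B holds, but (B ∧ C) fails at k=0 → not this j.
  j=6: B false.
No j in the window works → until fails.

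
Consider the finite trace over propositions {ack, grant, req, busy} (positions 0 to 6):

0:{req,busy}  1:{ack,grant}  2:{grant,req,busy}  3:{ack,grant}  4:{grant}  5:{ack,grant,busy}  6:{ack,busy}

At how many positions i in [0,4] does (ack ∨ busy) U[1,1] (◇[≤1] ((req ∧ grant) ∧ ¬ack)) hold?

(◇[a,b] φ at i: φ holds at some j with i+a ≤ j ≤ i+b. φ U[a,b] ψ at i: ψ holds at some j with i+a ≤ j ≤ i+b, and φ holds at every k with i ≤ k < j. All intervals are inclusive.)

2

Evaluate at each i in [0,4]:
  i=0: ✓ (rhs at j=1; lhs holds on [0,0])
  i=1: ✓ (rhs at j=2; lhs holds on [1,1])
  i=2: ✗ (no rhs in [3,3])
  i=3: ✗ (no rhs in [4,4])
  i=4: ✗ (no rhs in [5,5])
Positions where it holds: {0, 1} → 2.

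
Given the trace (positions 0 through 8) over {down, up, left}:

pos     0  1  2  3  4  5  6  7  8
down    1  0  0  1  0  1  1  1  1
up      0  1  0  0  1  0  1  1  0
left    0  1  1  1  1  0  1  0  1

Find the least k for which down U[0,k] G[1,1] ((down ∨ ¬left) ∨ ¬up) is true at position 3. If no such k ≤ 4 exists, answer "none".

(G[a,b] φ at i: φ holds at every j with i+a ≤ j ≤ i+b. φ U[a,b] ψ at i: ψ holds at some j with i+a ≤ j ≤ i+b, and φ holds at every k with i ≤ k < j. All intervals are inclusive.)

Need earliest j ≥ 3 with G[1,1] ((down ∨ ¬left) ∨ ¬up), and down at every k in [3,j-1].
  j=3: rhs fails.
  j=4: rhs holds; lhs holds on [3,3]. k = 1.

1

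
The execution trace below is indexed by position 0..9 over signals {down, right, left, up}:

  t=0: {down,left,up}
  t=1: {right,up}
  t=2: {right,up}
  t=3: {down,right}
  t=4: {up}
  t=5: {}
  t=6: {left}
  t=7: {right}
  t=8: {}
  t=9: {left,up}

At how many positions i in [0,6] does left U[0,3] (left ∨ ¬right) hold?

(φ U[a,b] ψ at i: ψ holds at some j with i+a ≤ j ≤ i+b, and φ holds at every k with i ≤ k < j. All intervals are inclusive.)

Evaluate at each i in [0,6]:
  i=0: ✓ (rhs at j=0)
  i=1: ✗ (lhs fails at k=1 before rhs at j=4)
  i=2: ✗ (lhs fails at k=2 before rhs at j=4)
  i=3: ✗ (lhs fails at k=3 before rhs at j=4)
  i=4: ✓ (rhs at j=4)
  i=5: ✓ (rhs at j=5)
  i=6: ✓ (rhs at j=6)
Positions where it holds: {0, 4, 5, 6} → 4.

4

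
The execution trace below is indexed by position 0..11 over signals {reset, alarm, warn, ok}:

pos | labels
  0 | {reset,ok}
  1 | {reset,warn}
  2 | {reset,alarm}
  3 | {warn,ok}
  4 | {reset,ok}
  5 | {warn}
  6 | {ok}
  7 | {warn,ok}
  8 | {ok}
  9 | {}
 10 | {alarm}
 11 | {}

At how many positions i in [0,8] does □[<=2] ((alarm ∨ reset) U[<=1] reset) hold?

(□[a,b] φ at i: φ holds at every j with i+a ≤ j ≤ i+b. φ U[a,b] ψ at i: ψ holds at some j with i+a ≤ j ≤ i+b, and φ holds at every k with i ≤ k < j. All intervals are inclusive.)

Evaluate at each i in [0,8]:
  i=0: ✓ (all of [0,2])
  i=1: ✗ (fails at j=3)
  i=2: ✗ (fails at j=3)
  i=3: ✗ (fails at j=3)
  i=4: ✗ (fails at j=5)
  i=5: ✗ (fails at j=5)
  i=6: ✗ (fails at j=6)
  i=7: ✗ (fails at j=7)
  i=8: ✗ (fails at j=8)
Positions where it holds: {0} → 1.

1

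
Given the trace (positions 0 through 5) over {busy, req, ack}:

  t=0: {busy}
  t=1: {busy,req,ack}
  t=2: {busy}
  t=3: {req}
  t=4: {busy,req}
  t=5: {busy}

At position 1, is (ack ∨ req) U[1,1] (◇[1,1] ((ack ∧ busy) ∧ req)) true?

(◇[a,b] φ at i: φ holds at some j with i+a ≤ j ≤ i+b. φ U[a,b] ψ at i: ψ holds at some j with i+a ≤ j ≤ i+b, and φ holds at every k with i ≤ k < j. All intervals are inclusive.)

False

Need some j in [2,2] with ◇[1,1] ((ack ∧ busy) ∧ req), and (ack ∨ req) at every k in [1,j-1].
  j=2: ◇[1,1] ((ack ∧ busy) ∧ req) — fails (none in [3,3]).
No j in the window works → until fails.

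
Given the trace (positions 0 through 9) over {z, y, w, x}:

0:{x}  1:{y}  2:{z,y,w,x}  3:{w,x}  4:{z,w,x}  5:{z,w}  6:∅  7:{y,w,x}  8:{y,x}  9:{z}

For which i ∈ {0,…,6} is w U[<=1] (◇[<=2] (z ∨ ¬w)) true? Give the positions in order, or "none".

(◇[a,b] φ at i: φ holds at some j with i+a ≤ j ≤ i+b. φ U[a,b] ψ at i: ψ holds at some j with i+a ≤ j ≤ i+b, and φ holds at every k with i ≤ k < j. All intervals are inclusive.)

Evaluate at each i in [0,6]:
  i=0: ✓ (rhs at j=0)
  i=1: ✓ (rhs at j=1)
  i=2: ✓ (rhs at j=2)
  i=3: ✓ (rhs at j=3)
  i=4: ✓ (rhs at j=4)
  i=5: ✓ (rhs at j=5)
  i=6: ✓ (rhs at j=6)

0, 1, 2, 3, 4, 5, 6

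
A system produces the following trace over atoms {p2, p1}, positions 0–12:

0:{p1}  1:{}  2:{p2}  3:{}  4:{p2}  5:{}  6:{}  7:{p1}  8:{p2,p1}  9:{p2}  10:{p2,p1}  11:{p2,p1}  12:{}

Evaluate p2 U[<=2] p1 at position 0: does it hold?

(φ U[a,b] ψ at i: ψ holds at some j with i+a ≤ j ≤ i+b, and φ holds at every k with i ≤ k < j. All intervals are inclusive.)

Need some j in [0,2] with p1, and p2 at every k in [0,j-1].
  j=0: p1 holds; no prefix to check → satisfied.

True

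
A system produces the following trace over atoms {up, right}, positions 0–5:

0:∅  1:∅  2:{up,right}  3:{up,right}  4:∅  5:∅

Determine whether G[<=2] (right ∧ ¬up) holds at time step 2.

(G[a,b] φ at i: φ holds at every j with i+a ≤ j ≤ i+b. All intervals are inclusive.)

False

Check (right ∧ ¬up) at every j in [2,4]:
  j=2: false
  j=3: false
  j=4: false
Fails at j=2 → formula fails.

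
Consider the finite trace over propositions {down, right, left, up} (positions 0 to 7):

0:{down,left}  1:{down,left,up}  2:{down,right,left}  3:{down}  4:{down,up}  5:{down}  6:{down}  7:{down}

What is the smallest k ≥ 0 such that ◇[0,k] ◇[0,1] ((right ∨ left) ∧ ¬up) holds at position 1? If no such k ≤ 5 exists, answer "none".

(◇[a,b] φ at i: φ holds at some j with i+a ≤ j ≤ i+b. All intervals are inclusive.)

0

Scan j = 1,2,… for ◇[0,1] ((right ∨ left) ∧ ¬up):
  j=1: holds
First hit at j=1, so smallest k = 1-1 = 0.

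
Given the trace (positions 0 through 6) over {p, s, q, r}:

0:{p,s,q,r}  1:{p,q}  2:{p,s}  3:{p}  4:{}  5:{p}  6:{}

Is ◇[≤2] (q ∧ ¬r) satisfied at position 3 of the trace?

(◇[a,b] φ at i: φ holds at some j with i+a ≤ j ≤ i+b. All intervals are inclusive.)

False

Check (q ∧ ¬r) at each j in [3,5]:
  j=3: false
  j=4: false
  j=5: false
No position in the window satisfies it → formula fails.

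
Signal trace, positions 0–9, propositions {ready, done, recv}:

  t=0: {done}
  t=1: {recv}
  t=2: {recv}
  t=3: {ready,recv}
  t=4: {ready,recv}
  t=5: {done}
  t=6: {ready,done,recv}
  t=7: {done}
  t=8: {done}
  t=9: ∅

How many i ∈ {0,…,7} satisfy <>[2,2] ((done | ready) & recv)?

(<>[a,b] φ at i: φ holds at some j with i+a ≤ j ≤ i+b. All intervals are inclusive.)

Evaluate at each i in [0,7]:
  i=0: ✗ (none in [2,2])
  i=1: ✓ (witness j=3)
  i=2: ✓ (witness j=4)
  i=3: ✗ (none in [5,5])
  i=4: ✓ (witness j=6)
  i=5: ✗ (none in [7,7])
  i=6: ✗ (none in [8,8])
  i=7: ✗ (none in [9,9])
Positions where it holds: {1, 2, 4} → 3.

3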